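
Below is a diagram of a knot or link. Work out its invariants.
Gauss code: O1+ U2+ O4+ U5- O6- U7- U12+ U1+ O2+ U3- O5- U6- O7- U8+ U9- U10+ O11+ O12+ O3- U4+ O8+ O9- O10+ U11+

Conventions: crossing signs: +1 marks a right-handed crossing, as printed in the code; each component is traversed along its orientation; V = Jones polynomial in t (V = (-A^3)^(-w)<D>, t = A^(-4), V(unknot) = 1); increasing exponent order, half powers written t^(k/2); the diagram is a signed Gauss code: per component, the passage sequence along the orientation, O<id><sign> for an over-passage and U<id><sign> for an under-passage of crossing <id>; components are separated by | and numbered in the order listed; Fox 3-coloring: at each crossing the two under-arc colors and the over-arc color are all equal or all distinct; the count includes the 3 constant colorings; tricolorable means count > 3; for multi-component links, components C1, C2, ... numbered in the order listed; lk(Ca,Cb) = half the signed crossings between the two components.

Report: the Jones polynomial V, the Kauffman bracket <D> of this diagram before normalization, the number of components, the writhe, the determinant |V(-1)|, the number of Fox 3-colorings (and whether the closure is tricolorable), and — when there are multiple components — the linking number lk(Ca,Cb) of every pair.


Jones polynomial: V(t) = -t^-1 + 2 - t + 2t^2 - t^3 + t^4 - t^5
<D> = -A^-14 + A^-10 - A^-6 + 2A^-2 - A^2 + 2A^6 - A^10; writhe +2
components 1, writhe +2 (12 crossings)
3-colorings: 9 of 3^12, det 9 — tricolorable
note: det 9 = |V(-1)|; divisible by 3, so tricolorable


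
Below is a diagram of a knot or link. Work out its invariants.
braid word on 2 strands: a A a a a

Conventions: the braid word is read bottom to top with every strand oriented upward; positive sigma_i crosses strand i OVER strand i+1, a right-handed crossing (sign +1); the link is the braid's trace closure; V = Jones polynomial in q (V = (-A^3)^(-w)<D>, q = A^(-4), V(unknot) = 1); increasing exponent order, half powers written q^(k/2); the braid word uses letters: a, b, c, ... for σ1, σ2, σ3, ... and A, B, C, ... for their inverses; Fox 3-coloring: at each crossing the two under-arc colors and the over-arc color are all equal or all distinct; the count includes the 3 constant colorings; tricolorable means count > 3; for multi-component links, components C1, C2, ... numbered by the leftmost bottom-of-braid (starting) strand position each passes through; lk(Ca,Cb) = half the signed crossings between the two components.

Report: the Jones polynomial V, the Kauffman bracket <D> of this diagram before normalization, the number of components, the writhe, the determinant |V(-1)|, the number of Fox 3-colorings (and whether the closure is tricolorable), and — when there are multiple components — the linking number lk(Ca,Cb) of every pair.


V = q + q^3 - q^4
<D> = A^-7 - A^-3 - A^5 (w = +3)
1 component over 5 crossings, w = +3
9 Fox colorings among 3^5, |V(-1)| = 3: tricolorable
why: one generator, power 3: the (2,3) torus pattern


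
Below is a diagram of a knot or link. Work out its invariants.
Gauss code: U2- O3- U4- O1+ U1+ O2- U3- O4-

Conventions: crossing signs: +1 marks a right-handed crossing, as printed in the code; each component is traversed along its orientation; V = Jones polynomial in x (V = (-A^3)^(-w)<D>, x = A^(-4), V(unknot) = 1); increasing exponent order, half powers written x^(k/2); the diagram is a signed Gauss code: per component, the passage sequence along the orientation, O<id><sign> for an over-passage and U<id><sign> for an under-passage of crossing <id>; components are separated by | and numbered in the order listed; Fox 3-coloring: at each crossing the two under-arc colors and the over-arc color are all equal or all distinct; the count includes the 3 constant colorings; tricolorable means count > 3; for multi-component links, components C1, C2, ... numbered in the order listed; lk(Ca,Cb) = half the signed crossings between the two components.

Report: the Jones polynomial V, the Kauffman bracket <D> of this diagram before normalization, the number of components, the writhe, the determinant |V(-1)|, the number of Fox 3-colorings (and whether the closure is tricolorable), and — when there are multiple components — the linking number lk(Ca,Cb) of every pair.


Jones polynomial: V(x) = -x^-4 + x^-3 + x^-1
<D> = A^-2 + A^6 - A^10; writhe -2
components 1, writhe -2 (4 crossings)
3-colorings: 9 of 3^4, det 3 — tricolorable
note: |V(-1)| = 3: so tricolorable, since 3 divides 3


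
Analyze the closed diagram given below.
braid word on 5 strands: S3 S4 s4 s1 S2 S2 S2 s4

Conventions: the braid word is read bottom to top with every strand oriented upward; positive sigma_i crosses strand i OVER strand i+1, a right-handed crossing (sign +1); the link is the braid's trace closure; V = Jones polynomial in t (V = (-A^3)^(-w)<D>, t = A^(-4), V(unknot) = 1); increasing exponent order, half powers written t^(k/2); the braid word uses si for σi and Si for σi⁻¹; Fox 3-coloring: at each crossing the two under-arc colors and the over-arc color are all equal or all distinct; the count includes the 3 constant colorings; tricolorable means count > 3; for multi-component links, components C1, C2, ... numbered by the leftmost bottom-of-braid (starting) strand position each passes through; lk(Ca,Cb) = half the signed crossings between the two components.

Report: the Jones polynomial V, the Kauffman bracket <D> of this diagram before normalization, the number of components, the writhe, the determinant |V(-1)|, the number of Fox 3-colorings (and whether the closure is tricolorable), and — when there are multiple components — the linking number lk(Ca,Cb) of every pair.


V = -t^-4 + t^-3 + t^-1
<D> = A^-2 + A^6 - A^10 (w = -2)
1 component over 8 crossings, w = -2
9 Fox colorings among 3^8, |V(-1)| = 3: tricolorable
why: V spans 3 powers of t: at least 3 crossings in any diagram


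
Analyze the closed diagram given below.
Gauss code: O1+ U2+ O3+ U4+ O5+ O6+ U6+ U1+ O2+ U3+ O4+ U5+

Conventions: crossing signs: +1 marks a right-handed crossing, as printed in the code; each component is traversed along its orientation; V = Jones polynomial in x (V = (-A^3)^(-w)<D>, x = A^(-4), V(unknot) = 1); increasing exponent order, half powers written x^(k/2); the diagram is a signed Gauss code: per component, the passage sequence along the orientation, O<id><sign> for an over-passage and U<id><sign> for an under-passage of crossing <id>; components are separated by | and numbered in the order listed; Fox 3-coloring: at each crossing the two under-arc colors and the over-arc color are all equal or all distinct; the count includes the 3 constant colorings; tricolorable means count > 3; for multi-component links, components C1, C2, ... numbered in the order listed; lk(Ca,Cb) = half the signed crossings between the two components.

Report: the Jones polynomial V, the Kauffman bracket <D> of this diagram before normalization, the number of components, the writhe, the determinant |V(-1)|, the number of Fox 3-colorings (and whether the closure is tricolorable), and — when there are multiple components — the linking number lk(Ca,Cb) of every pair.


V = x^2 + x^4 - x^5 + x^6 - x^7
<D> = -A^-10 + A^-6 - A^-2 + A^2 + A^10 (w = +6)
1 component over 6 crossings, w = +6
3 Fox colorings among 3^6, |V(-1)| = 5: not tricolorable
why: det 5 = |V(-1)|; not divisible by 3, so not tricolorable


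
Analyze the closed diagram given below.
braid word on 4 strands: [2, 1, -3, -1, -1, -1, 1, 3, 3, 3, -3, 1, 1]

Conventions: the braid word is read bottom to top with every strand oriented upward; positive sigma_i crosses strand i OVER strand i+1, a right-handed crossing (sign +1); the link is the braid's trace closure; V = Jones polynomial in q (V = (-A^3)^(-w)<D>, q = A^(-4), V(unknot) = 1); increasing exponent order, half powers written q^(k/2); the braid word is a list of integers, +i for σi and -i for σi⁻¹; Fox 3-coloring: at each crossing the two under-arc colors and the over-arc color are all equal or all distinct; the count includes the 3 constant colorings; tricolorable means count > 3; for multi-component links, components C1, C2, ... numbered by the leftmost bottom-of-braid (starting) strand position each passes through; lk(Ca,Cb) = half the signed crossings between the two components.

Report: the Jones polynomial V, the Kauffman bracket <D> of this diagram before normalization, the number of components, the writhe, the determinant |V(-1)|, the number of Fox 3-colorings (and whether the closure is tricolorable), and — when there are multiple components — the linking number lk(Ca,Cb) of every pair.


V = 1
<D> = -A^9 (w = +3)
1 component over 13 crossings, w = +3
3 Fox colorings among 3^13, |V(-1)| = 1: not tricolorable
why: |V(-1)| = 1: so not tricolorable, since 3 does not divide 1


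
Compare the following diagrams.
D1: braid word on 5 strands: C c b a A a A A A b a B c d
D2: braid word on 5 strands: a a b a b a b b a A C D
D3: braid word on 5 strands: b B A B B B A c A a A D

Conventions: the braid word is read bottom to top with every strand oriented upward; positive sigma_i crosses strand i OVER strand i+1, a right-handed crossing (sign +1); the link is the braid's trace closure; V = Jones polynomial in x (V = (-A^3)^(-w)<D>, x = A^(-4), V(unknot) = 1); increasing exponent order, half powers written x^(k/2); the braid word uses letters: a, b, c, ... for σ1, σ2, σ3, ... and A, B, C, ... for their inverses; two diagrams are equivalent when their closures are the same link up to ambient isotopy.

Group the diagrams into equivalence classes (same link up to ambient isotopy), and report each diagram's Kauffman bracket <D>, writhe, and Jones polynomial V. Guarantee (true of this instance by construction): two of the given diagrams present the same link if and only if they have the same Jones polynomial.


classes: {D1} | {D2} | {D3}
V(D1) = 1  [14 crossings, <D> = A^6, w = +2]
V(D2) = x^3 + x^5 - x^8  [12 crossings, <D> = -A^-14 + A^-2 + A^6, w = +6]
V(D3) = x^-8 - 2x^-7 + x^-6 - 2x^-5 + 2x^-4 + x^-2  [12 crossings, <D> = A^-10 + 2A^-2 - 2A^2 + A^6 - 2A^10 + A^14, w = -6]
note: 3 classes among 3 diagrams; unequal V(x) rules out equality


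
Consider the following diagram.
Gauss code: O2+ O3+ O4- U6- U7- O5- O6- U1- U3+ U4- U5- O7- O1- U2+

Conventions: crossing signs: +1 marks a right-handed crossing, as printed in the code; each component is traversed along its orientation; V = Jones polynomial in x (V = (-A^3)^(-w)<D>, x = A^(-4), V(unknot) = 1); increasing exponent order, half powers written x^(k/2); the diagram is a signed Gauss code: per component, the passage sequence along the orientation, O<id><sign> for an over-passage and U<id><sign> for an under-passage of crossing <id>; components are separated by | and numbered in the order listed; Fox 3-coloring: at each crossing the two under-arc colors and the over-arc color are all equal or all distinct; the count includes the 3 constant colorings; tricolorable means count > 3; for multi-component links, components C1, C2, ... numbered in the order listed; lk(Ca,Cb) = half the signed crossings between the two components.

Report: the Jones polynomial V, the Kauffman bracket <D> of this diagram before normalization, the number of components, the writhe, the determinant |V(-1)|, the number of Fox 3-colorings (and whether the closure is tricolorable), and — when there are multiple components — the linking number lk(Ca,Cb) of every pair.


V = -x^-4 + x^-3 + x^-1
<D> = -A^-5 - A^3 + A^7 (w = -3)
1 component over 7 crossings, w = -3
9 Fox colorings among 3^7, |V(-1)| = 3: tricolorable
why: V spans 3 powers of x: at least 3 crossings in any diagram


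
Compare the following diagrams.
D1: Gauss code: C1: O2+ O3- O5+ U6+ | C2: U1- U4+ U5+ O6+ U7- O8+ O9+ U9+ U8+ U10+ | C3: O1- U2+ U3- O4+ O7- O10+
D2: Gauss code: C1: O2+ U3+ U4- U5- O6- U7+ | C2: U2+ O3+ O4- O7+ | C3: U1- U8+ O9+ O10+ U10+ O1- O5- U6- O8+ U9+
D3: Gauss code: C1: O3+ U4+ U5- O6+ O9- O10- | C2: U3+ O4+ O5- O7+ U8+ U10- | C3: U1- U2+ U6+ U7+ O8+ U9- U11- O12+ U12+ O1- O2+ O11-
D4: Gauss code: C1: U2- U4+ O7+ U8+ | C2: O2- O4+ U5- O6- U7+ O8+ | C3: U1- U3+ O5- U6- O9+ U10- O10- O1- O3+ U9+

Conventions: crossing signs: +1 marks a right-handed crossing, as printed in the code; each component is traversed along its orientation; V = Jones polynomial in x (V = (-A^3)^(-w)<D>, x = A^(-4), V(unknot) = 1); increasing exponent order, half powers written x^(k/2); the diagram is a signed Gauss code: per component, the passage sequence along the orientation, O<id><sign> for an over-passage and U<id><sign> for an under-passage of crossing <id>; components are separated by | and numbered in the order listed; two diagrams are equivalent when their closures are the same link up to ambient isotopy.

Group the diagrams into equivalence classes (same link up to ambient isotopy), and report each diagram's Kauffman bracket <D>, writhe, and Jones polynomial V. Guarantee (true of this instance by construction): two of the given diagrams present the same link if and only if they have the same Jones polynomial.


equivalence classes: {D1, D3} | {D2, D4}
D1 (bracket 1 + A^4 + A^8 + A^12; 10 crossings at w = +4): V = 1 + x + x^2 + x^3
V(D2) = x^-2 + 2 + x^2  (w +2, c 10, <D> = A^-2 + 2A^6 + A^14)
V(D3) = 1 + x + x^2 + x^3  [12 crossings, <D> = A^-6 + A^-2 + A^2 + A^6, w = +2]
V(D4) = x^-2 + 2 + x^2  (w 0, c 10, <D> = A^-8 + 2 + A^8)
key observation: comparing 4 Jones polynomials yields 2 groups


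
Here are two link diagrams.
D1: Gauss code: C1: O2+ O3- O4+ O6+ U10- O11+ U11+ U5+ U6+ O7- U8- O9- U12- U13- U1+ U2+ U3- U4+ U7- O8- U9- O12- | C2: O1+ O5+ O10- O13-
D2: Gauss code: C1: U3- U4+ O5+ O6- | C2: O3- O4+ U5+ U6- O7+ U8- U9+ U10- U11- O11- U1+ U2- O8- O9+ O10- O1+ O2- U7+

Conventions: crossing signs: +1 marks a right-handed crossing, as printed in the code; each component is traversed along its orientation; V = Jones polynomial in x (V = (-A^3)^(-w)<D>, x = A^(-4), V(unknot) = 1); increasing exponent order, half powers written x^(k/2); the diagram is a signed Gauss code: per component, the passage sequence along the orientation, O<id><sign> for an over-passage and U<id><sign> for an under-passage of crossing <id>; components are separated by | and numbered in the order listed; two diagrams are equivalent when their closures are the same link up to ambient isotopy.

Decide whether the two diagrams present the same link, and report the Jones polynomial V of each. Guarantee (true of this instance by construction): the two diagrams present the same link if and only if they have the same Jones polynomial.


equivalent: no
V(D1) = x^(-9/2) - x^(-5/2) - x^(-3/2) - x^(-1/2)  (w -1, c 13, <D> = A^-1 + A^3 + A^7 - A^15)
V(D2) = -x^(-1/2) - x^(1/2)  (w -1, c 11, <D> = A^-5 + A^-1)
why: 2 classes among 2 diagrams; unequal V(x) rules out equality


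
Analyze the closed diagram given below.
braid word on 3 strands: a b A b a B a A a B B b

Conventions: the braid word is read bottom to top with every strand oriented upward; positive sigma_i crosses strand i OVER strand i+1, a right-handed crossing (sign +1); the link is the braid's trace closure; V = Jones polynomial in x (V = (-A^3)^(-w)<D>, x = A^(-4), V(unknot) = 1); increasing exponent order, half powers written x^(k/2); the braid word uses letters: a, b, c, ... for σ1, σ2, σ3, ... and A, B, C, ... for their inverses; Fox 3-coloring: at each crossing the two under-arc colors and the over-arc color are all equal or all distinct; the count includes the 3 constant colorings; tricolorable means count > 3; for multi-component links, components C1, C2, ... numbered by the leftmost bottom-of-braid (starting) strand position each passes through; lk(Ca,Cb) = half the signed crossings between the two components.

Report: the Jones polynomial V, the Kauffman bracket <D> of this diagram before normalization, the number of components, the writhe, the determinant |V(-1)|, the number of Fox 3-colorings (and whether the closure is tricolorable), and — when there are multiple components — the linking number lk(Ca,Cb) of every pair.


V = -x^-1 + 2 - x + 2x^2 - x^3 + x^4 - x^5
<D> = -A^-14 + A^-10 - A^-6 + 2A^-2 - A^2 + 2A^6 - A^10 (w = +2)
1 component over 12 crossings, w = +2
9 Fox colorings among 3^12, |V(-1)| = 9: tricolorable
why: w = +2 shifts under R1 moves; the (-A^3)^(-2) factor cancels that in V


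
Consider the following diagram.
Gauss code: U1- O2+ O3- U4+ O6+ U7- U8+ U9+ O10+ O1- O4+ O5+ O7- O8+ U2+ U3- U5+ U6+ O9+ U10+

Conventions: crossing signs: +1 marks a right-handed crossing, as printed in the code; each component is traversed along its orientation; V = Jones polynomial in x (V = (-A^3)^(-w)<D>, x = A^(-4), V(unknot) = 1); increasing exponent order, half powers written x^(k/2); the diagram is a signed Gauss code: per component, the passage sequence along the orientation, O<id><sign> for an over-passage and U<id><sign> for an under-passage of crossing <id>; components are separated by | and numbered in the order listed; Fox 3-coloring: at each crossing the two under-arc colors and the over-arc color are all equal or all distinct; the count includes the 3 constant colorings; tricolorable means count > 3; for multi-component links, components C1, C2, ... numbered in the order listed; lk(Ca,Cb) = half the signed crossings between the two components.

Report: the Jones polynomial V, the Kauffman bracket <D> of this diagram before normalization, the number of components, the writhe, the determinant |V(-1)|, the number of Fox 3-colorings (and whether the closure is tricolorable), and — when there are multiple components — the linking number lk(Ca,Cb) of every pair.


V = x + x^3 - x^4
<D> = -A^-4 + 1 + A^8 (w = +4)
1 component over 10 crossings, w = +4
9 Fox colorings among 3^10, |V(-1)| = 3: tricolorable
why: V spans 3 powers of x: at least 3 crossings in any diagram


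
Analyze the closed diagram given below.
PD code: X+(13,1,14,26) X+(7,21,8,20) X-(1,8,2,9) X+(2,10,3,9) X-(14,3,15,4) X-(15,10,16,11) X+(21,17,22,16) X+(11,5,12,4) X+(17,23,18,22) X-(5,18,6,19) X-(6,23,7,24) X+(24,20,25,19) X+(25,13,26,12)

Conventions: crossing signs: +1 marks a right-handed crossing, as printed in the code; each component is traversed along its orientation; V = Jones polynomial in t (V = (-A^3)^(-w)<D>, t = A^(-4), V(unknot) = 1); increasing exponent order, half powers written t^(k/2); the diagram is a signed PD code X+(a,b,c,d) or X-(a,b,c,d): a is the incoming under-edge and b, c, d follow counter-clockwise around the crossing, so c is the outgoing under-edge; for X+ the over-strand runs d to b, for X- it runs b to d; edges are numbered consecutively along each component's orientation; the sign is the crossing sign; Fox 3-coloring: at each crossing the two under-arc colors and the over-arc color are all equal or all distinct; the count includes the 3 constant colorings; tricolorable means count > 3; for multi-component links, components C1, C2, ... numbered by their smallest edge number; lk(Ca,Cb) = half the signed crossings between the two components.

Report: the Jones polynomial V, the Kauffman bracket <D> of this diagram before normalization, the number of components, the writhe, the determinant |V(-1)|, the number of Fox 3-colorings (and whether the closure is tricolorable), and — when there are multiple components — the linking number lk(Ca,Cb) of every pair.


V(t) = t^-1 - 1 + 2t - 3t^2 + 3t^3 - 2t^4 + 2t^5 - t^6
bracket: A^-15 - 2A^-11 + 2A^-7 - 3A^-3 + 3A - 2A^5 + A^9 - A^13, w = +3
1 component, writhe +3, over 13 crossings
det 15, colorings 9 of 3^13 — tricolorable
observation: the span of V is 7, forcing >= 7 crossings in any diagram


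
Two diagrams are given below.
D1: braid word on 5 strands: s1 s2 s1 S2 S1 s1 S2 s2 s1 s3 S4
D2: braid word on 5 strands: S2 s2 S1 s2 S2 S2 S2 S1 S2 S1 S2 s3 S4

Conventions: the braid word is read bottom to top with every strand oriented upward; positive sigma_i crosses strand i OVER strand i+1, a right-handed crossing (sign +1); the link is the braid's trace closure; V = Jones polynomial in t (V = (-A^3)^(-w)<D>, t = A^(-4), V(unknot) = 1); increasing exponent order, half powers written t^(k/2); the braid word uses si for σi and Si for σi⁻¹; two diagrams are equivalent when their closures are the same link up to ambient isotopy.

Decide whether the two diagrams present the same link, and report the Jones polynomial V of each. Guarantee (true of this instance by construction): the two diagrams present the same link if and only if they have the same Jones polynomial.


equivalent: no
D1 (bracket A^-1 + A^7; 11 crossings at w = +3): V = -t^(1/2) - t^(5/2)
D2 (bracket A^-11 + A^-3 + A^5 - A^9; 13 crossings at w = -7): V = t^(-15/2) - t^(-13/2) - t^(-9/2) - t^(-5/2)
key observation: 2 classes among 2 diagrams; unequal V(t) rules out equality


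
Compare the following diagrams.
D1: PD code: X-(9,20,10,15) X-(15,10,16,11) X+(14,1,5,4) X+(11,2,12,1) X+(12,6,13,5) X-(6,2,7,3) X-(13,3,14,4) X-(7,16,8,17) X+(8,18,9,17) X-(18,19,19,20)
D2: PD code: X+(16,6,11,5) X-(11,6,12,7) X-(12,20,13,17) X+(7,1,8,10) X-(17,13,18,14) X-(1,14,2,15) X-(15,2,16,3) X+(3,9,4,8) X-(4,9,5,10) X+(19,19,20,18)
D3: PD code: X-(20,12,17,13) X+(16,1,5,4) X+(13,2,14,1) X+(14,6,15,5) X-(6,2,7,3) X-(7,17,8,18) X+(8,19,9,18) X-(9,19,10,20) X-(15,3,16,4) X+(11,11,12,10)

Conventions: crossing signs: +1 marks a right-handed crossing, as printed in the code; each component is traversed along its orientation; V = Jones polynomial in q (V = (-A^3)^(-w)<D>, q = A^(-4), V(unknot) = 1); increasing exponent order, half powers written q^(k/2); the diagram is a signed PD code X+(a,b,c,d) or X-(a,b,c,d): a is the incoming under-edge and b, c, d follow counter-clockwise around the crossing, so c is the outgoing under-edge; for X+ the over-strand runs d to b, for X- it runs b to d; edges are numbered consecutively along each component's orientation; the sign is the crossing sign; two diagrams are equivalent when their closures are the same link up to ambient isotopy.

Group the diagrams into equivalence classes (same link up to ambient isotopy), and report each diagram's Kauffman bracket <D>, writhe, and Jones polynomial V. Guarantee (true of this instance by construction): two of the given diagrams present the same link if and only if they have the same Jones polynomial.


grouping into links: {D1, D3} | {D2}
V(D1) = q^-3 + q^-2 + q^-1 + 1  (w -2, c 10, <D> = A^-6 + A^-2 + A^2 + A^6)
D2 (bracket A^-2 + 2A^6 + A^14; 10 crossings at w = -2): V = q^-5 + 2q^-3 + q^-1
V(D3) = q^-3 + q^-2 + q^-1 + 1  [10 crossings, <D> = 1 + A^4 + A^8 + A^12, w = 0]
why: 2 values of V(q) split the 3 diagrams


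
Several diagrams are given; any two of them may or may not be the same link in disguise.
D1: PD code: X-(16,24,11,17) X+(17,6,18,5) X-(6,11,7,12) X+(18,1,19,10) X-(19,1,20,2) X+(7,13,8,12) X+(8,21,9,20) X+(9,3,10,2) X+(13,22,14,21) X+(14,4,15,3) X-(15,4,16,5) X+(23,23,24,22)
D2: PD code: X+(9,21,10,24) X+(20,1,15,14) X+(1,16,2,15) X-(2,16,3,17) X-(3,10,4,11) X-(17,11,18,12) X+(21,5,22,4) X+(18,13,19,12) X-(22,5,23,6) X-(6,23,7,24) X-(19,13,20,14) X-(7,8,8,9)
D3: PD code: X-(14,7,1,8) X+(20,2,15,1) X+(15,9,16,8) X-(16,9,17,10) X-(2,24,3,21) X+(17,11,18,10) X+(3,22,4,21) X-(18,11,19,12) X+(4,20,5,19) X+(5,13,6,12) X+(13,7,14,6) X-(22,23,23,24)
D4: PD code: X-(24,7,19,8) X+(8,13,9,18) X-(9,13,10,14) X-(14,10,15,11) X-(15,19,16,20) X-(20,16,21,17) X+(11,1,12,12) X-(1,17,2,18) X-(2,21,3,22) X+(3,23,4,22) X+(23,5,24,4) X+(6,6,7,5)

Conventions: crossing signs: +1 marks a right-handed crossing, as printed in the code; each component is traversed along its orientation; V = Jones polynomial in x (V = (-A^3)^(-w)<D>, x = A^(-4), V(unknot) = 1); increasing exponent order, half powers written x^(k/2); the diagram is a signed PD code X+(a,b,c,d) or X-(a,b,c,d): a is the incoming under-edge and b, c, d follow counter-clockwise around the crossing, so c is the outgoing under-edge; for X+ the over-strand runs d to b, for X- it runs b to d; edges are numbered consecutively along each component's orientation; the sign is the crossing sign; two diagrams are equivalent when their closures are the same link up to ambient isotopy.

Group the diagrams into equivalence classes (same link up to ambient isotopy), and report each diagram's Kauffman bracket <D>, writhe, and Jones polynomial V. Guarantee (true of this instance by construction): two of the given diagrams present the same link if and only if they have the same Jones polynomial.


grouping into links: {D1, D3} | {D2} | {D4}
V(D1) = 1 + x + x^2 + x^3  (w +4, c 12, <D> = 1 + A^4 + A^8 + A^12)
D2 (bracket A^-10 + 2A^-6 + A^-2; 12 crossings at w = -2): V = x^-1 + 2 + x
V(D3) = 1 + x + x^2 + x^3  (w +2, c 12, <D> = A^-6 + A^-2 + A^2 + A^6)
D4 (bracket A^-2 + 2A^6 + A^14; 12 crossings at w = -2): V = x^-5 + 2x^-3 + x^-1
key observation: 3 values of V(x) split the 4 diagrams


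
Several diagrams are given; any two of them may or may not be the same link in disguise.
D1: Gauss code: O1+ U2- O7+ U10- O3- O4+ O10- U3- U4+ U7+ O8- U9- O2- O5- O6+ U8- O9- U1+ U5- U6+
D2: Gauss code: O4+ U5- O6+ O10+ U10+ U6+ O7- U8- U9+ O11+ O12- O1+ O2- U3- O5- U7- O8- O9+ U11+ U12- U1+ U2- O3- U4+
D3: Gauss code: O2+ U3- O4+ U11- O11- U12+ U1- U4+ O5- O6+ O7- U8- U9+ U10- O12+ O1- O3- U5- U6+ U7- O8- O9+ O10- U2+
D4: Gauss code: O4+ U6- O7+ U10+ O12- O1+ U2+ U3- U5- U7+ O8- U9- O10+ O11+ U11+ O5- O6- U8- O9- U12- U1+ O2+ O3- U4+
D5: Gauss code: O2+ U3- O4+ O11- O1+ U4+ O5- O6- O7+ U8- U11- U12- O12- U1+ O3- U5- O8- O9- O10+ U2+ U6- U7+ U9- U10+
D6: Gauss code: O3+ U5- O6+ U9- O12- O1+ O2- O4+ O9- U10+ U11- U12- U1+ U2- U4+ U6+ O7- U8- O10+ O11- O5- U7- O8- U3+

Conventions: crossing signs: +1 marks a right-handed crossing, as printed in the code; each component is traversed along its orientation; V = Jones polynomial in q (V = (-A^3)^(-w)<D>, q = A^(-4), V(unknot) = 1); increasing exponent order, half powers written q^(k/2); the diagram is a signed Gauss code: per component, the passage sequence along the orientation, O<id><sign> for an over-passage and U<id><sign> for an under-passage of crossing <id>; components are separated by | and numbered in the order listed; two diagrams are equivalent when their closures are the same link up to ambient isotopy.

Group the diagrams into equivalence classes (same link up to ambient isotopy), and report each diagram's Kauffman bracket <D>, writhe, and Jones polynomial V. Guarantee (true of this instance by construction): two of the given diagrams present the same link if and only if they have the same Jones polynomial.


classes: {D1, D2, D3, D4, D5, D6}
V(D1) = -q^-4 + q^-3 + q^-1  [10 crossings, <D> = A^-2 + A^6 - A^10, w = -2]
V(D2) = -q^-4 + q^-3 + q^-1  (w 0, c 12, <D> = A^4 + A^12 - A^16)
V(D3) = -q^-4 + q^-3 + q^-1  (w -2, c 12, <D> = A^-2 + A^6 - A^10)
D4 (bracket A^4 + A^12 - A^16; 12 crossings at w = 0): V = -q^-4 + q^-3 + q^-1
D5 (bracket A^-2 + A^6 - A^10; 12 crossings at w = -2): V = -q^-4 + q^-3 + q^-1
V(D6) = -q^-4 + q^-3 + q^-1  (w -2, c 12, <D> = A^-2 + A^6 - A^10)
insight: all 6 diagrams share one V(q), hence one class


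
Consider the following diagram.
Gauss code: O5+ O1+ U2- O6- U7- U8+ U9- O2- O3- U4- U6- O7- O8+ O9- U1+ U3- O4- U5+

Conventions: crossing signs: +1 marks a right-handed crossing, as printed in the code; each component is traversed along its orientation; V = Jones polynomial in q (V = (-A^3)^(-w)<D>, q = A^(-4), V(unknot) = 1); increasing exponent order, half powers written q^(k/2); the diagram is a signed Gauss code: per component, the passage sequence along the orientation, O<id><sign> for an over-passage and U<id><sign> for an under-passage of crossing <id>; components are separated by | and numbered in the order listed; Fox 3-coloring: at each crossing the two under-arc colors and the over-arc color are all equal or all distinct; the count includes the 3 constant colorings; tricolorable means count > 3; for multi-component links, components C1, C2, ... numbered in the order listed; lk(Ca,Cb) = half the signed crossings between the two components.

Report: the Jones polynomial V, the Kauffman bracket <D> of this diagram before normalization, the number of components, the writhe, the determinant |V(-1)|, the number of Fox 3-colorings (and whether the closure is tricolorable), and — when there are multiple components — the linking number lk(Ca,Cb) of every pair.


V(q) = -q^-6 + q^-5 - q^-4 + 2q^-3 - q^-2 + q^-1
bracket: -A^-5 + A^-1 - 2A^3 + A^7 - A^11 + A^15, w = -3
1 component, writhe -3, over 9 crossings
det 7, colorings 3 of 3^9 — not tricolorable
observation: det 7 = |V(-1)|; not divisible by 3, so not tricolorable


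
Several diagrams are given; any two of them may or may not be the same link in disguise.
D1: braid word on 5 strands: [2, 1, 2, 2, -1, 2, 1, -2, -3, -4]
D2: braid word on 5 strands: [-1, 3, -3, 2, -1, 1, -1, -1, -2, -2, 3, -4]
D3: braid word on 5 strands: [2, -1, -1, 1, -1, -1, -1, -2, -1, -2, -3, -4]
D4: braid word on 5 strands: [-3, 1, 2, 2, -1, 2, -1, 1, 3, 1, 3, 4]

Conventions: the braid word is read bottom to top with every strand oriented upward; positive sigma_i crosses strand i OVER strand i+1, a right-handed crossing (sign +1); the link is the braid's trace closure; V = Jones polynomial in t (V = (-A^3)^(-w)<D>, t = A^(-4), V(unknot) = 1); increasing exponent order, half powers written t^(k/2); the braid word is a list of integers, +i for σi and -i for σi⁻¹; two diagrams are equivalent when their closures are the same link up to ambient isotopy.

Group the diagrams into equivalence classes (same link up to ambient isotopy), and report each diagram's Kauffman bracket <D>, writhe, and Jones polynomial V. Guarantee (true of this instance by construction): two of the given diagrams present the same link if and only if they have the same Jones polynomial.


equivalence classes: {D1, D4} | {D2} | {D3}
D1 (bracket -A^-18 + A^-14 - A^-10 + 2A^-6 - A^-2 + A^2; 10 crossings at w = +2): V = t - t^2 + 2t^3 - t^4 + t^5 - t^6
D2 (bracket A^-8 - A^-4 + 2 - A^4 + A^8 - A^12; 12 crossings at w = -4): V = -t^-6 + t^-5 - t^-4 + 2t^-3 - t^-2 + t^-1
V(D3) = -t^-7 + t^-6 - t^-5 + t^-4 + t^-2  [12 crossings, <D> = A^-16 + A^-8 - A^-4 + 1 - A^4, w = -8]
V(D4) = t - t^2 + 2t^3 - t^4 + t^5 - t^6  (w +6, c 12, <D> = -A^-6 + A^-2 - A^2 + 2A^6 - A^10 + A^14)
key observation: V(t) takes 3 values over 4 diagrams, fixing the grouping


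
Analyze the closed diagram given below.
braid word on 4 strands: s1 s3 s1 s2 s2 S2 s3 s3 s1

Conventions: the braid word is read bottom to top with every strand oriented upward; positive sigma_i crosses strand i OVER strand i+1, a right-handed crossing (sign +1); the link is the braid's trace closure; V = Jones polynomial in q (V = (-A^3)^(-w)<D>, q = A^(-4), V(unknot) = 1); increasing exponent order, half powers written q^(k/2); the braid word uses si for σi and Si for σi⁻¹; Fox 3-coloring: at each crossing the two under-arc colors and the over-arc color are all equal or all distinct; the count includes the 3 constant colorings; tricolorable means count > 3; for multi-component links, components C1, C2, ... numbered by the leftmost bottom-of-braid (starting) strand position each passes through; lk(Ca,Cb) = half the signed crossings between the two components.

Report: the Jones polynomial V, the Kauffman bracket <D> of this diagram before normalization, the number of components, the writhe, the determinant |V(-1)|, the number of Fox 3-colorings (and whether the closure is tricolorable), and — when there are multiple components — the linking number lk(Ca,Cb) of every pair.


V(q) = q^2 + 2q^4 - 2q^5 + q^6 - 2q^7 + q^8
bracket: -A^-11 + 2A^-7 - A^-3 + 2A - 2A^5 - A^13, w = +7
1 component, writhe +7, over 9 crossings
det 9, colorings 27 of 3^9 — tricolorable
observation: inverse pairs cancel, leaving σ1 σ3 σ1 σ2 σ3 σ3 σ1


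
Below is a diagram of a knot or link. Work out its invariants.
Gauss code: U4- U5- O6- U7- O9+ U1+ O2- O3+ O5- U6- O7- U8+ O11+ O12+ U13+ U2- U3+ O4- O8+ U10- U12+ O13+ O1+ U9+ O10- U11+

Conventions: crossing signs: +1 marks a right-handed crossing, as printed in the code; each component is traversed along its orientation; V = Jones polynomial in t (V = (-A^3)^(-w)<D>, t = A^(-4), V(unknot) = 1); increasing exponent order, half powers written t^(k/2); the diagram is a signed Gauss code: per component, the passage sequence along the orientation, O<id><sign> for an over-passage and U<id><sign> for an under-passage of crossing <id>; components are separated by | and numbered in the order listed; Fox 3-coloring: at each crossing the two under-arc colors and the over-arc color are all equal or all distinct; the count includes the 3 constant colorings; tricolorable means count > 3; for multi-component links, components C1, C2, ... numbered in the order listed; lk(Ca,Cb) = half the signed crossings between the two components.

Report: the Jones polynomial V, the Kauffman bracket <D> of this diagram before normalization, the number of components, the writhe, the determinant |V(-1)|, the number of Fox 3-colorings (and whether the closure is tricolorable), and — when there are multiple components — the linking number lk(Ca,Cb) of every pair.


Jones polynomial: V(t) = t^-4 - 3t^-3 + 5t^-2 - 6t^-1 + 7 - 6t + 5t^2 - 3t^3 + t^4
<D> = -A^-13 + 3A^-9 - 5A^-5 + 6A^-1 - 7A^3 + 6A^7 - 5A^11 + 3A^15 - A^19; writhe +1
components 1, writhe +1 (13 crossings)
3-colorings: 3 of 3^13, det 37 — not tricolorable
note: w = +1 (over 13 crossings) is diagram-only; (-A^3)^(-1) removes it from V


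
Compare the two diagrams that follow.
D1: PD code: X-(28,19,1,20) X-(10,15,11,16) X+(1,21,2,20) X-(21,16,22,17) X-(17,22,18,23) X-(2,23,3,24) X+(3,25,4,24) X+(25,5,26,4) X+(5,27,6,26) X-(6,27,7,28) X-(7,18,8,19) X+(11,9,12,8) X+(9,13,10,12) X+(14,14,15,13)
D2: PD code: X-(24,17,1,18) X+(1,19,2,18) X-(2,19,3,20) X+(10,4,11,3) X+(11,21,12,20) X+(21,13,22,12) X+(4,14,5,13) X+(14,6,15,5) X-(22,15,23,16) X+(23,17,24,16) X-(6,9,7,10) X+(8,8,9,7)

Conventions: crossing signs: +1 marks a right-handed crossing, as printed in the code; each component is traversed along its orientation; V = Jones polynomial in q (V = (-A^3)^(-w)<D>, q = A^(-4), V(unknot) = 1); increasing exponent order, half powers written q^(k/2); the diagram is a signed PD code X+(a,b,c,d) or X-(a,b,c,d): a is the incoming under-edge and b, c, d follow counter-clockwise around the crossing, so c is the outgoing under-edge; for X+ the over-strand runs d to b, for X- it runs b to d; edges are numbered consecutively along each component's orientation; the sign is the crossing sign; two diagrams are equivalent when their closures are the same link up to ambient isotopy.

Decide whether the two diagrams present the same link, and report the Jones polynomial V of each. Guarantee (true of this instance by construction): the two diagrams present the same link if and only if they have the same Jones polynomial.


same link: no
V(D1) = -q^-4 + q^-3 + q^-1  [14 crossings, <D> = A^4 + A^12 - A^16, w = 0]
V(D2) = q - q^2 + 2q^3 - q^4 + q^5 - q^6  (w +4, c 12, <D> = -A^-12 + A^-8 - A^-4 + 2 - A^4 + A^8)
note: V(q) takes 2 values over 2 diagrams, fixing the grouping


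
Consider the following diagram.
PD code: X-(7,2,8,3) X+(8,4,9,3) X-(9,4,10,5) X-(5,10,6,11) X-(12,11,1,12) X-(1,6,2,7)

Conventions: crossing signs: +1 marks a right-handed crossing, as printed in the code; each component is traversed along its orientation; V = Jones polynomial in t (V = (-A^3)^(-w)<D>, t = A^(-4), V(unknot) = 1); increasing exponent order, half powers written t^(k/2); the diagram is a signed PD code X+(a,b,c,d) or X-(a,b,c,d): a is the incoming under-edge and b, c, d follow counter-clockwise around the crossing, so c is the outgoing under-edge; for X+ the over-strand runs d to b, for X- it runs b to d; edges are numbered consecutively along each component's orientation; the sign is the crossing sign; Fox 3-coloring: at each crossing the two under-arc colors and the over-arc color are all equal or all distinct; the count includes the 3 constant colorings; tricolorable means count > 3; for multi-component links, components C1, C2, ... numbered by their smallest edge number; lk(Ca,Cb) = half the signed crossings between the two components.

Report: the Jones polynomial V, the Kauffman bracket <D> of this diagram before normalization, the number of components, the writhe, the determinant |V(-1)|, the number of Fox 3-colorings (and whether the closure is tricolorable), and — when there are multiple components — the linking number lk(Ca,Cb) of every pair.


V(t) = -t^-4 + t^-3 + t^-1
bracket: A^-8 + 1 - A^4, w = -4
1 component, writhe -4, over 6 crossings
det 3, colorings 9 of 3^6 — tricolorable
observation: |V(-1)| = 3: so tricolorable, since 3 divides 3


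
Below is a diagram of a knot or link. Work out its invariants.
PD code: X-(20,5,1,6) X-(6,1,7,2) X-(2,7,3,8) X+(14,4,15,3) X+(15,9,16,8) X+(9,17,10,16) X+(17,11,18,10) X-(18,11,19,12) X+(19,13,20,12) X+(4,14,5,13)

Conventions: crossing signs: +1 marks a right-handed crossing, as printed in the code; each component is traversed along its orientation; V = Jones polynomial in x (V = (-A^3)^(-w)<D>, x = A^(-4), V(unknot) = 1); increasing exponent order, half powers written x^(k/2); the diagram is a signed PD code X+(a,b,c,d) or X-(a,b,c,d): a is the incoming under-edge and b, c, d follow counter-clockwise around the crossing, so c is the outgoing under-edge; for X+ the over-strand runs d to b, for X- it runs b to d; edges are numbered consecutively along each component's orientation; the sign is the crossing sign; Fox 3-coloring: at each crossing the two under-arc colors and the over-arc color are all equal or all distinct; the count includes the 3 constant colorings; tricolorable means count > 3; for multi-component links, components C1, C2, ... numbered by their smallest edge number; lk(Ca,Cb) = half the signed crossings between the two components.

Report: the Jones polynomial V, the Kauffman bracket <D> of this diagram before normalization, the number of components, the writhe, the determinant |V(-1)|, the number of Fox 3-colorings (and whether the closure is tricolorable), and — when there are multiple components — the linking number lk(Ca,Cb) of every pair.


V(x) = -x^-1 + 2 - x + 2x^2 - x^3 + x^4 - x^5
bracket: -A^-14 + A^-10 - A^-6 + 2A^-2 - A^2 + 2A^6 - A^10, w = +2
1 component, writhe +2, over 10 crossings
det 9, colorings 9 of 3^10 — tricolorable
observation: the span of V is 6, forcing >= 6 crossings in any diagram


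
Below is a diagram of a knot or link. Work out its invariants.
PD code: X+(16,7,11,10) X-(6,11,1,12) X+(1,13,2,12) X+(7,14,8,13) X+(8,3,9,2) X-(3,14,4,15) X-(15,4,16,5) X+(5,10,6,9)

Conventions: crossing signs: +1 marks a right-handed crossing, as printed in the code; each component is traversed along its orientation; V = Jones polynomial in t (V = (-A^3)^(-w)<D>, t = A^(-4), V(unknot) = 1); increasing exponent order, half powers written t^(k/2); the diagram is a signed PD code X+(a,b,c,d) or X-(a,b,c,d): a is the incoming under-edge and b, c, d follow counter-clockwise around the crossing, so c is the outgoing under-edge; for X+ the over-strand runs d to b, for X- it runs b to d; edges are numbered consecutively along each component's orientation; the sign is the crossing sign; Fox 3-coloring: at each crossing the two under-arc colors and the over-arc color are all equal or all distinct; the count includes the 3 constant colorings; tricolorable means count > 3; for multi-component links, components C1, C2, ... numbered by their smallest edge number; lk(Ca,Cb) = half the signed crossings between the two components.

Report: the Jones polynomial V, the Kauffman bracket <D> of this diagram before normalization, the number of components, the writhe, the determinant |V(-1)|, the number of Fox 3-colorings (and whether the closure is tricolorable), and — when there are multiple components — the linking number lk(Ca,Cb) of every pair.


V = 2 + t^2 + t^4
<D> = A^-10 + A^-2 + 2A^6 (w = +2)
3 components over 8 crossings, w = +2
lk(C1,C2): +1
lk(C1,C3) = -1
linking number lk(C2,C3) = +1
3 Fox colorings among 3^8, |V(-1)| = 4: not tricolorable
why: the 3 component pairs carry total linking +1


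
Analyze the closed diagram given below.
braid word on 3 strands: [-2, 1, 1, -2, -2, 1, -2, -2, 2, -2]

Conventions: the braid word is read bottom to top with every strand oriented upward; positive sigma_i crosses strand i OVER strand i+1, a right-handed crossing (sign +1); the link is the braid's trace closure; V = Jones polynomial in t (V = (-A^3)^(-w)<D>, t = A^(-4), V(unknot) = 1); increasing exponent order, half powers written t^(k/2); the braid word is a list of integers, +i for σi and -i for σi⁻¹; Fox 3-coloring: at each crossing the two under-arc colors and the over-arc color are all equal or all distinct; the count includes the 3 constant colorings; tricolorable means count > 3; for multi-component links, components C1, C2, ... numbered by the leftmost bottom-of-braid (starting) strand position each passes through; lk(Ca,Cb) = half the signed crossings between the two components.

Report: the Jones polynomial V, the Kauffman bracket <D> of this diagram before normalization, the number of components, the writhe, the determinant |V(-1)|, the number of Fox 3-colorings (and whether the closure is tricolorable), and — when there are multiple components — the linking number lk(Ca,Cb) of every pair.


V(t) = -t^-6 + 2t^-5 - 4t^-4 + 5t^-3 - 4t^-2 + 5t^-1 - 3 + 2t - t^2
bracket: -A^-14 + 2A^-10 - 3A^-6 + 5A^-2 - 4A^2 + 5A^6 - 4A^10 + 2A^14 - A^18, w = -2
1 component, writhe -2, over 10 crossings
det 27, colorings 9 of 3^10 — tricolorable
observation: the span of V is 8, forcing >= 8 crossings in any diagram
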